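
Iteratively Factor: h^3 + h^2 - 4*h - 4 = (h - 2)*(h^2 + 3*h + 2) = (h - 2)*(h + 2)*(h + 1)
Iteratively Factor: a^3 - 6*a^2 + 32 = (a - 4)*(a^2 - 2*a - 8) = (a - 4)^2*(a + 2)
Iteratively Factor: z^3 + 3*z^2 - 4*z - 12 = (z + 2)*(z^2 + z - 6) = (z - 2)*(z + 2)*(z + 3)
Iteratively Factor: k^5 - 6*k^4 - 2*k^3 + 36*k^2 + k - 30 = (k + 2)*(k^4 - 8*k^3 + 14*k^2 + 8*k - 15) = (k + 1)*(k + 2)*(k^3 - 9*k^2 + 23*k - 15) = (k - 5)*(k + 1)*(k + 2)*(k^2 - 4*k + 3) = (k - 5)*(k - 3)*(k + 1)*(k + 2)*(k - 1)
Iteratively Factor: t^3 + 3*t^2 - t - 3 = (t - 1)*(t^2 + 4*t + 3) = (t - 1)*(t + 1)*(t + 3)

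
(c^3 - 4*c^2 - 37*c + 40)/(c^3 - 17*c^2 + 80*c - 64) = (c + 5)/(c - 8)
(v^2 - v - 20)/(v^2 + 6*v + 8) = (v - 5)/(v + 2)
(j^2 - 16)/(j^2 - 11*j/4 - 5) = 4*(j + 4)/(4*j + 5)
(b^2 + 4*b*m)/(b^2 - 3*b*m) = (b + 4*m)/(b - 3*m)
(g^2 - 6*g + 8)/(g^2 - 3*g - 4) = (g - 2)/(g + 1)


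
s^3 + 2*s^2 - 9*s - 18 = (s - 3)*(s + 2)*(s + 3)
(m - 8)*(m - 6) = m^2 - 14*m + 48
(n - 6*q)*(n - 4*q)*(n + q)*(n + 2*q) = n^4 - 7*n^3*q - 4*n^2*q^2 + 52*n*q^3 + 48*q^4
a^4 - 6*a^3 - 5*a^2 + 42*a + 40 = (a - 5)*(a - 4)*(a + 1)*(a + 2)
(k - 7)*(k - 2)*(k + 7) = k^3 - 2*k^2 - 49*k + 98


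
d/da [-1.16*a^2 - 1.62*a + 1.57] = -2.32*a - 1.62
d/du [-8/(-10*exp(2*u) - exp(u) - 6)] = (-160*exp(u) - 8)*exp(u)/(10*exp(2*u) + exp(u) + 6)^2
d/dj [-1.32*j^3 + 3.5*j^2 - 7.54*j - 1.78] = -3.96*j^2 + 7.0*j - 7.54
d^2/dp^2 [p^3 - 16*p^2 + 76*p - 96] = 6*p - 32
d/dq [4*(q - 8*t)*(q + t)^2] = 12*(q - 5*t)*(q + t)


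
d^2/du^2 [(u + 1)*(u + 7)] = 2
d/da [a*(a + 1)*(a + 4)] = 3*a^2 + 10*a + 4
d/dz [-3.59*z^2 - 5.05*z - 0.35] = -7.18*z - 5.05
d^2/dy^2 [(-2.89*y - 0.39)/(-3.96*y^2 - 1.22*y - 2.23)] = ((2.89*y + 0.39)*(7.92*y + 1.22)*(15.84*y + 2.44) - (68.6664*y + 10.1404)*(3.96*y^2 + 1.22*y + 2.23))/(3.96*y^2 + 1.22*y + 2.23)^3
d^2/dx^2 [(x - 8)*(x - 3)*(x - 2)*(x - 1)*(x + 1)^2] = 30*x^4 - 240*x^3 + 384*x^2 + 60*x - 162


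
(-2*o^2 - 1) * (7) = -14*o^2 - 7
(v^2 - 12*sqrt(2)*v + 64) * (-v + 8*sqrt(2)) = -v^3 + 20*sqrt(2)*v^2 - 256*v + 512*sqrt(2)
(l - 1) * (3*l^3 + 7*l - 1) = 3*l^4 - 3*l^3 + 7*l^2 - 8*l + 1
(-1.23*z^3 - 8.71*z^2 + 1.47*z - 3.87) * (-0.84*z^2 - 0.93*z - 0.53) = 1.0332*z^5 + 8.4603*z^4 + 7.5174*z^3 + 6.5*z^2 + 2.82*z + 2.0511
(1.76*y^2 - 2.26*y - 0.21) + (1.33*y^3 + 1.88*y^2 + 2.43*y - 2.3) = 1.33*y^3 + 3.64*y^2 + 0.17*y - 2.51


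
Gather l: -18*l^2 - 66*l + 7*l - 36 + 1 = -18*l^2 - 59*l - 35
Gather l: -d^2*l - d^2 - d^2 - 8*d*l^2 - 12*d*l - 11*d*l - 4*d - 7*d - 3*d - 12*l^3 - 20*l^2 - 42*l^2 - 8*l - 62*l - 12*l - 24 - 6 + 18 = -2*d^2 - 14*d - 12*l^3 + l^2*(-8*d - 62) + l*(-d^2 - 23*d - 82) - 12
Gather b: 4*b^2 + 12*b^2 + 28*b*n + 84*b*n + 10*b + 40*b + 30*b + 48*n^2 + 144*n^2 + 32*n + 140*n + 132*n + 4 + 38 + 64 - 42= 16*b^2 + b*(112*n + 80) + 192*n^2 + 304*n + 64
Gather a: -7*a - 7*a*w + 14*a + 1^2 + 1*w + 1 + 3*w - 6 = a*(7 - 7*w) + 4*w - 4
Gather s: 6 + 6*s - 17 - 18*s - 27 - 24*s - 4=-36*s - 42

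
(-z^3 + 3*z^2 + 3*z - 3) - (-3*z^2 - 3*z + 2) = -z^3 + 6*z^2 + 6*z - 5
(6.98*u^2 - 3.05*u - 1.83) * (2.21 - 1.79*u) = -12.4942*u^3 + 20.8853*u^2 - 3.4648*u - 4.0443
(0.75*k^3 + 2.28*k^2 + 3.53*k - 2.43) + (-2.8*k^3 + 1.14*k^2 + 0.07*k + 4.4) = -2.05*k^3 + 3.42*k^2 + 3.6*k + 1.97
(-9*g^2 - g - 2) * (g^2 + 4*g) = -9*g^4 - 37*g^3 - 6*g^2 - 8*g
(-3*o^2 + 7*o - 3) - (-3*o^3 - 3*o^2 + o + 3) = 3*o^3 + 6*o - 6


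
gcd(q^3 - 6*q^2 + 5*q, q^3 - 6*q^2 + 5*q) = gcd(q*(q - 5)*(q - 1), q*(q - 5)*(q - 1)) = q^3 - 6*q^2 + 5*q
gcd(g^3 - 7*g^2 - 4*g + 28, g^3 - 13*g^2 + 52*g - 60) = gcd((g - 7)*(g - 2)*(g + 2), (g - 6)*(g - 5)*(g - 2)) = g - 2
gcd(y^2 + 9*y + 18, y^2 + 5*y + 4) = 1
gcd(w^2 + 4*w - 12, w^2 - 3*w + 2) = w - 2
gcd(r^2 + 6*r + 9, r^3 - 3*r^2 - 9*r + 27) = r + 3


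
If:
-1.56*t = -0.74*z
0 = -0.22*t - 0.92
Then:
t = -4.18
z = -8.82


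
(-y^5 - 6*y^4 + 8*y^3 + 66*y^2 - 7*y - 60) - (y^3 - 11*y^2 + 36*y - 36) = -y^5 - 6*y^4 + 7*y^3 + 77*y^2 - 43*y - 24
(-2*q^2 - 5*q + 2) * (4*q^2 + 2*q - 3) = -8*q^4 - 24*q^3 + 4*q^2 + 19*q - 6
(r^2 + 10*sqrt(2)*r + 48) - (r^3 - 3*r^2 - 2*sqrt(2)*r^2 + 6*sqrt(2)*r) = -r^3 + 2*sqrt(2)*r^2 + 4*r^2 + 4*sqrt(2)*r + 48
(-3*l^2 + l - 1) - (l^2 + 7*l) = -4*l^2 - 6*l - 1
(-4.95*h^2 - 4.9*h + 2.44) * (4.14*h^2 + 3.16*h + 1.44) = -20.493*h^4 - 35.928*h^3 - 12.5104*h^2 + 0.6544*h + 3.5136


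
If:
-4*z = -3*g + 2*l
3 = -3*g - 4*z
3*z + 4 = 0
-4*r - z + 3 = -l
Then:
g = 7/9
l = 23/6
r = 49/24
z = -4/3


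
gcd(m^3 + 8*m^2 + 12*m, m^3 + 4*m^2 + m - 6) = m + 2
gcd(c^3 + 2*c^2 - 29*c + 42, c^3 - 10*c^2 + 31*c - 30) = c^2 - 5*c + 6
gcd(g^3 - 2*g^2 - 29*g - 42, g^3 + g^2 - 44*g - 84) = g^2 - 5*g - 14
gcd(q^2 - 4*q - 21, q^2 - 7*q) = q - 7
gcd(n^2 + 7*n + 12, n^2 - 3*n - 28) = n + 4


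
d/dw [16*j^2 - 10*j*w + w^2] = -10*j + 2*w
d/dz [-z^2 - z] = -2*z - 1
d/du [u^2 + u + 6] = 2*u + 1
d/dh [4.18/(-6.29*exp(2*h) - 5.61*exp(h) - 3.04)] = (52.5844*exp(h) + 23.4498)*exp(h)/(6.29*exp(2*h) + 5.61*exp(h) + 3.04)^2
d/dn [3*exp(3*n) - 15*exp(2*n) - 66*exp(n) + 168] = (9*exp(2*n) - 30*exp(n) - 66)*exp(n)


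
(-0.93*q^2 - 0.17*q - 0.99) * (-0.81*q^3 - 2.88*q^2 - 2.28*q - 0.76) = 0.7533*q^5 + 2.8161*q^4 + 3.4119*q^3 + 3.9456*q^2 + 2.3864*q + 0.7524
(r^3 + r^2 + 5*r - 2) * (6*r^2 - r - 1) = 6*r^5 + 5*r^4 + 28*r^3 - 18*r^2 - 3*r + 2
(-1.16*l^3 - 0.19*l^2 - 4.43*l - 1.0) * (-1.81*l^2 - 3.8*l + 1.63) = 2.0996*l^5 + 4.7519*l^4 + 6.8495*l^3 + 18.3343*l^2 - 3.4209*l - 1.63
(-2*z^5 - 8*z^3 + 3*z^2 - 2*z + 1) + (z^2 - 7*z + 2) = -2*z^5 - 8*z^3 + 4*z^2 - 9*z + 3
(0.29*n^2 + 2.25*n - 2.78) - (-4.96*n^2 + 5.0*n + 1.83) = 5.25*n^2 - 2.75*n - 4.61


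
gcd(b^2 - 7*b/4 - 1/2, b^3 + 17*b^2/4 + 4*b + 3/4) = b + 1/4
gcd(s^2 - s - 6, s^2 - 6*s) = 1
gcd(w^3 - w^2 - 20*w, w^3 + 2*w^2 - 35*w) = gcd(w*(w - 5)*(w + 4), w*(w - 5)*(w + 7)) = w^2 - 5*w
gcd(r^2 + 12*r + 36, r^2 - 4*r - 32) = 1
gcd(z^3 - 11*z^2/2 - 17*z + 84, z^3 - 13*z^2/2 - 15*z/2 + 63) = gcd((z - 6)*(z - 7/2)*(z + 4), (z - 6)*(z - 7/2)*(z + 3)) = z^2 - 19*z/2 + 21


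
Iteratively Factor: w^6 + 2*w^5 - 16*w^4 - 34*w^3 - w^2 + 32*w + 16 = (w + 1)*(w^5 + w^4 - 17*w^3 - 17*w^2 + 16*w + 16) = (w + 1)*(w + 4)*(w^4 - 3*w^3 - 5*w^2 + 3*w + 4) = (w + 1)^2*(w + 4)*(w^3 - 4*w^2 - w + 4) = (w - 4)*(w + 1)^2*(w + 4)*(w^2 - 1) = (w - 4)*(w - 1)*(w + 1)^2*(w + 4)*(w + 1)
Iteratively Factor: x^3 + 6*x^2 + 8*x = (x + 2)*(x^2 + 4*x) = x*(x + 2)*(x + 4)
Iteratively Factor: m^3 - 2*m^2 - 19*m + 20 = (m + 4)*(m^2 - 6*m + 5) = (m - 1)*(m + 4)*(m - 5)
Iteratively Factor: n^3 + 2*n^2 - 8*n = (n - 2)*(n^2 + 4*n) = n*(n - 2)*(n + 4)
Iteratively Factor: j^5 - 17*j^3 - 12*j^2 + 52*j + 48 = (j - 2)*(j^4 + 2*j^3 - 13*j^2 - 38*j - 24) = (j - 2)*(j + 1)*(j^3 + j^2 - 14*j - 24) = (j - 2)*(j + 1)*(j + 3)*(j^2 - 2*j - 8) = (j - 4)*(j - 2)*(j + 1)*(j + 3)*(j + 2)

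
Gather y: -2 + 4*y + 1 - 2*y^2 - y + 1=-2*y^2 + 3*y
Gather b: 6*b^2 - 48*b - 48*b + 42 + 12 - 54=6*b^2 - 96*b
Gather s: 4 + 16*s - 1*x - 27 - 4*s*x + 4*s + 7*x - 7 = s*(20 - 4*x) + 6*x - 30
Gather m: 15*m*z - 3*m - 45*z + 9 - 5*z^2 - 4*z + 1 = m*(15*z - 3) - 5*z^2 - 49*z + 10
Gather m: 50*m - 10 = 50*m - 10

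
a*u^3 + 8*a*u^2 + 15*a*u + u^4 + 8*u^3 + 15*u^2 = u*(a + u)*(u + 3)*(u + 5)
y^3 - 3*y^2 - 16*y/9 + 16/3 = (y - 3)*(y - 4/3)*(y + 4/3)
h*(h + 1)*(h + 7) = h^3 + 8*h^2 + 7*h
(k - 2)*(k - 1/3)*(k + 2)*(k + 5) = k^4 + 14*k^3/3 - 17*k^2/3 - 56*k/3 + 20/3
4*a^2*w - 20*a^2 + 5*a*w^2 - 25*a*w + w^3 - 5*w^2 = (a + w)*(4*a + w)*(w - 5)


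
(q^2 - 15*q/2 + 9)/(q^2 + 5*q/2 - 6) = (q - 6)/(q + 4)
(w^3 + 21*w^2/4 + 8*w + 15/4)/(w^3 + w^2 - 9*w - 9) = (w + 5/4)/(w - 3)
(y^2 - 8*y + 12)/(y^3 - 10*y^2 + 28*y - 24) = 1/(y - 2)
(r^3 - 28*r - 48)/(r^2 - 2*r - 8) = (r^2 - 2*r - 24)/(r - 4)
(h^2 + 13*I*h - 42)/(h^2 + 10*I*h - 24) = (h + 7*I)/(h + 4*I)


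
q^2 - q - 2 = (q - 2)*(q + 1)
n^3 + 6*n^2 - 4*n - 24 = (n - 2)*(n + 2)*(n + 6)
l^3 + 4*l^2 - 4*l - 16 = (l - 2)*(l + 2)*(l + 4)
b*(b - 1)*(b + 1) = b^3 - b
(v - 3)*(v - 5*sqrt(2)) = v^2 - 5*sqrt(2)*v - 3*v + 15*sqrt(2)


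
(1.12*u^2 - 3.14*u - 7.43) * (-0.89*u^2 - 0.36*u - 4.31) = -0.9968*u^4 + 2.3914*u^3 + 2.9159*u^2 + 16.2082*u + 32.0233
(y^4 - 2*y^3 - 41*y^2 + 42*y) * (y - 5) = y^5 - 7*y^4 - 31*y^3 + 247*y^2 - 210*y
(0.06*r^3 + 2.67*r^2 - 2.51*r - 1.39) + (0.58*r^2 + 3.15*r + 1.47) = 0.06*r^3 + 3.25*r^2 + 0.64*r + 0.0800000000000001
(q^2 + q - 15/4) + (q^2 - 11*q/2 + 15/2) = 2*q^2 - 9*q/2 + 15/4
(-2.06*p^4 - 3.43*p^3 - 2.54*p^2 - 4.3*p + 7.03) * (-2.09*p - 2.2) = 4.3054*p^5 + 11.7007*p^4 + 12.8546*p^3 + 14.575*p^2 - 5.2327*p - 15.466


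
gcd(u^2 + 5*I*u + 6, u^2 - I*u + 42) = u + 6*I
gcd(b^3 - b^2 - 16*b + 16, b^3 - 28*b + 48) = b - 4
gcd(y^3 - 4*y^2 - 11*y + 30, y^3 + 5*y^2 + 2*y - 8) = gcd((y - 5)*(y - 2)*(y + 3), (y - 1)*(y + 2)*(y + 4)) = 1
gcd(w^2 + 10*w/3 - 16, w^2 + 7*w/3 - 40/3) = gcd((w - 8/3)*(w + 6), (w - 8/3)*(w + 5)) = w - 8/3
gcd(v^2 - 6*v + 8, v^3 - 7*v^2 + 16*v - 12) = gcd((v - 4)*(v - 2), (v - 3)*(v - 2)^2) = v - 2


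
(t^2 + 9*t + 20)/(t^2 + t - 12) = (t + 5)/(t - 3)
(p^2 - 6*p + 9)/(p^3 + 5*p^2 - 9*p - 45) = (p - 3)/(p^2 + 8*p + 15)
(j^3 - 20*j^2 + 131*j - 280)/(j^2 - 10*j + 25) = (j^2 - 15*j + 56)/(j - 5)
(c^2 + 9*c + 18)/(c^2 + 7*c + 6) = (c + 3)/(c + 1)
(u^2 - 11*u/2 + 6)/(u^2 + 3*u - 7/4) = 2*(2*u^2 - 11*u + 12)/(4*u^2 + 12*u - 7)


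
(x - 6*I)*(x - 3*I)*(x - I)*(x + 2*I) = x^4 - 8*I*x^3 - 7*x^2 - 36*I*x - 36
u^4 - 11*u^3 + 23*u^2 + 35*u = u*(u - 7)*(u - 5)*(u + 1)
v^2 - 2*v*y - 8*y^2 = (v - 4*y)*(v + 2*y)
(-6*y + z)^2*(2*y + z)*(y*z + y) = 72*y^4*z + 72*y^4 + 12*y^3*z^2 + 12*y^3*z - 10*y^2*z^3 - 10*y^2*z^2 + y*z^4 + y*z^3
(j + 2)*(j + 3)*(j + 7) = j^3 + 12*j^2 + 41*j + 42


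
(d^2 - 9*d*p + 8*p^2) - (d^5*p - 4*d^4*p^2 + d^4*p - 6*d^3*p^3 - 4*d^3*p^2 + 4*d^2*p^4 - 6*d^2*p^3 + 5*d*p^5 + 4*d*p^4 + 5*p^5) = -d^5*p + 4*d^4*p^2 - d^4*p + 6*d^3*p^3 + 4*d^3*p^2 - 4*d^2*p^4 + 6*d^2*p^3 + d^2 - 5*d*p^5 - 4*d*p^4 - 9*d*p - 5*p^5 + 8*p^2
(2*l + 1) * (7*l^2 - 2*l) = 14*l^3 + 3*l^2 - 2*l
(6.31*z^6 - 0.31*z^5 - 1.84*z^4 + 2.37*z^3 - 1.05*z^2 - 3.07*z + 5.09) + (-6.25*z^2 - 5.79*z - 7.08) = 6.31*z^6 - 0.31*z^5 - 1.84*z^4 + 2.37*z^3 - 7.3*z^2 - 8.86*z - 1.99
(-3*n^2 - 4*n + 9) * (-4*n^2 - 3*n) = 12*n^4 + 25*n^3 - 24*n^2 - 27*n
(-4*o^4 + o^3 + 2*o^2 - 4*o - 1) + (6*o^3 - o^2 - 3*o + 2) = -4*o^4 + 7*o^3 + o^2 - 7*o + 1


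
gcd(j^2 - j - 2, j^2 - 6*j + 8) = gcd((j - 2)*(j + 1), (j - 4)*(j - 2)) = j - 2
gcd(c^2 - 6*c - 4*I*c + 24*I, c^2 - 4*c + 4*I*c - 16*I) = 1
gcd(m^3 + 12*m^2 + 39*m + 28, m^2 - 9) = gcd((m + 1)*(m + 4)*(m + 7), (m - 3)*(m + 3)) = 1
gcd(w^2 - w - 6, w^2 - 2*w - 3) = w - 3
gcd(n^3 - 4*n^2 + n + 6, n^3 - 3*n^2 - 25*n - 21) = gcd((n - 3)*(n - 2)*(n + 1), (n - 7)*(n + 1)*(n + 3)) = n + 1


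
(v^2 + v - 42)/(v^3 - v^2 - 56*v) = (v - 6)/(v*(v - 8))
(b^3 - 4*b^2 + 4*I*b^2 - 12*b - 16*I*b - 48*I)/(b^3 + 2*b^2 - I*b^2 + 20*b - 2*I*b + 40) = (b - 6)/(b - 5*I)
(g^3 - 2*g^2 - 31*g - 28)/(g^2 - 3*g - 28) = g + 1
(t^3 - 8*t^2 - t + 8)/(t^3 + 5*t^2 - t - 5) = (t - 8)/(t + 5)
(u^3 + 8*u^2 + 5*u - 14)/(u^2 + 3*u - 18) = (u^3 + 8*u^2 + 5*u - 14)/(u^2 + 3*u - 18)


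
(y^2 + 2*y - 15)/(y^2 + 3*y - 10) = (y - 3)/(y - 2)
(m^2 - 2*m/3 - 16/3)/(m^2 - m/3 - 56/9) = 3*(m + 2)/(3*m + 7)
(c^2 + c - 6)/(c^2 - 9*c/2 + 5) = 2*(c + 3)/(2*c - 5)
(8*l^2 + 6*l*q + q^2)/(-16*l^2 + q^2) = (2*l + q)/(-4*l + q)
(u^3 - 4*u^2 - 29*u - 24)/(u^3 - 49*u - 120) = (u + 1)/(u + 5)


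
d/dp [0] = 0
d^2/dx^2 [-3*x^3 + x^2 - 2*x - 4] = 2 - 18*x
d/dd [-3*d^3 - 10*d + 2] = -9*d^2 - 10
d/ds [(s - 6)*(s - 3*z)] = 2*s - 3*z - 6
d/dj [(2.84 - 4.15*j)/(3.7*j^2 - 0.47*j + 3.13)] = (15.355*j^2 - 21.016*j - 11.6547)/(13.69*j^4 - 3.478*j^3 + 23.3829*j^2 - 2.9422*j + 9.7969)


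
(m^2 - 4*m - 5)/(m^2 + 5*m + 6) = (m^2 - 4*m - 5)/(m^2 + 5*m + 6)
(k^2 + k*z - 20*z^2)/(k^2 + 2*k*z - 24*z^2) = (k + 5*z)/(k + 6*z)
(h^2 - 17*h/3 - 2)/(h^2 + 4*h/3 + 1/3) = (h - 6)/(h + 1)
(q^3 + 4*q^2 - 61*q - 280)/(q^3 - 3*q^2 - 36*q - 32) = (q^2 + 12*q + 35)/(q^2 + 5*q + 4)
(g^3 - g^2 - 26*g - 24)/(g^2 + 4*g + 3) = (g^2 - 2*g - 24)/(g + 3)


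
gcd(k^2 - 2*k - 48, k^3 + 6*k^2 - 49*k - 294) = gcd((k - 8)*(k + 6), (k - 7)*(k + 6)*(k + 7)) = k + 6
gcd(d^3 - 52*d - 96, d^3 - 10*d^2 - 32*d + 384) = d^2 - 2*d - 48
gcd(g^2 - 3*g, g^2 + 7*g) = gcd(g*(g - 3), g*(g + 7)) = g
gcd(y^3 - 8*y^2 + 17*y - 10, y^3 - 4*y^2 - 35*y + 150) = y - 5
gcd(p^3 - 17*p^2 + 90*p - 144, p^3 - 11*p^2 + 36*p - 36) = p^2 - 9*p + 18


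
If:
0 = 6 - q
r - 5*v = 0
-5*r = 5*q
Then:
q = 6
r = -6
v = -6/5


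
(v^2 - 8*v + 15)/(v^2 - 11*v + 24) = (v - 5)/(v - 8)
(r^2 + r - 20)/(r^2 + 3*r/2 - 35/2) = 2*(r - 4)/(2*r - 7)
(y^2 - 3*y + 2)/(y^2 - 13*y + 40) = (y^2 - 3*y + 2)/(y^2 - 13*y + 40)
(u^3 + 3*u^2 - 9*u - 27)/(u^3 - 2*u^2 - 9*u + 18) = (u + 3)/(u - 2)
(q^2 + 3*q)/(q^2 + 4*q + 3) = q/(q + 1)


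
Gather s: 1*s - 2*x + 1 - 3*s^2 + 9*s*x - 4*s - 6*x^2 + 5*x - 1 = -3*s^2 + s*(9*x - 3) - 6*x^2 + 3*x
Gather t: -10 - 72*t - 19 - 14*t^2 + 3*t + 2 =-14*t^2 - 69*t - 27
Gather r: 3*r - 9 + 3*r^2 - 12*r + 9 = 3*r^2 - 9*r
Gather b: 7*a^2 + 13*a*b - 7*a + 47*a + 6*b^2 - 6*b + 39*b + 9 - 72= 7*a^2 + 40*a + 6*b^2 + b*(13*a + 33) - 63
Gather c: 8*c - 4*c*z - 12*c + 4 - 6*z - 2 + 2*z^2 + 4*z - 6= c*(-4*z - 4) + 2*z^2 - 2*z - 4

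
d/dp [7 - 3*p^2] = -6*p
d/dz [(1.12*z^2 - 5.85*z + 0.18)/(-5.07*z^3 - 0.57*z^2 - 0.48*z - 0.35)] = (5.6784*z^4 - 59.319*z^3 - 1.1343*z^2 - 0.5788*z + 2.1339)/(25.7049*z^6 + 5.7798*z^5 + 5.1921*z^4 + 4.0962*z^3 + 0.6294*z^2 + 0.336*z + 0.1225)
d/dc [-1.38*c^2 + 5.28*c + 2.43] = 5.28 - 2.76*c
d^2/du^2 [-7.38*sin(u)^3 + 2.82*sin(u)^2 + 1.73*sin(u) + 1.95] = 3.80499999999999*sin(u) - 16.605*sin(3*u) + 5.64*cos(2*u)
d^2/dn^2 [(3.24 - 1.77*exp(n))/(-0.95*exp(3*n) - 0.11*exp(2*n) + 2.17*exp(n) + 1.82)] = (6.3897*exp(6*n) - 25.762005*exp(5*n) + 10.892457*exp(4*n) + 53.408493*exp(3*n) - 45.971352*exp(2*n) - 24.841866*exp(n) + 18.659004)*exp(n)/(0.857375*exp(9*n) + 0.297825*exp(8*n) - 5.84079*exp(7*n) - 6.286909*exp(6*n) + 12.200454*exp(5*n) + 23.999451*exp(4*n) + 1.828631*exp(3*n) - 24.617502*exp(2*n) - 21.563724*exp(n) - 6.028568)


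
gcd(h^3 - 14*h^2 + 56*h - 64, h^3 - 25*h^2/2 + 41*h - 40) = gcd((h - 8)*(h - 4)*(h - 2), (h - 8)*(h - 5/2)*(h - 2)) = h^2 - 10*h + 16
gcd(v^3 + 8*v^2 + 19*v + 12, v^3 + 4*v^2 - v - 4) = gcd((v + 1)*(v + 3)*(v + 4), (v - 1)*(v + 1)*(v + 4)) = v^2 + 5*v + 4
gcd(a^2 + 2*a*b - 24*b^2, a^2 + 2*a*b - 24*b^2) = a^2 + 2*a*b - 24*b^2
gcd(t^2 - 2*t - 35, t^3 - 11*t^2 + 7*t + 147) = t - 7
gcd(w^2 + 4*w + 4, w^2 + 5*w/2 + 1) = w + 2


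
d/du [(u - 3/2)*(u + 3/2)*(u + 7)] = 3*u^2 + 14*u - 9/4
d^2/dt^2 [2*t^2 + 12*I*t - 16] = 4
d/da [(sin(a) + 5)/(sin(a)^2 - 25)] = -cos(a)/(sin(a) - 5)^2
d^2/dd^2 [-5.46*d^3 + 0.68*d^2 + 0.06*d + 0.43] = 1.36 - 32.76*d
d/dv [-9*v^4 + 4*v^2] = -36*v^3 + 8*v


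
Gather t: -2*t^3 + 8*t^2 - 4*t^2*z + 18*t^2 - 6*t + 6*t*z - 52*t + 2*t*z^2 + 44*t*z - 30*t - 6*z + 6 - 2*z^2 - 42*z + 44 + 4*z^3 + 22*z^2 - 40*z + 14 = -2*t^3 + t^2*(26 - 4*z) + t*(2*z^2 + 50*z - 88) + 4*z^3 + 20*z^2 - 88*z + 64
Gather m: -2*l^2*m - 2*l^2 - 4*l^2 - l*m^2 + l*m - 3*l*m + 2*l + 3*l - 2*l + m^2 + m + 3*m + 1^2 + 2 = -6*l^2 + 3*l + m^2*(1 - l) + m*(-2*l^2 - 2*l + 4) + 3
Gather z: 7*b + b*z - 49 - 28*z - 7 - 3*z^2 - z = 7*b - 3*z^2 + z*(b - 29) - 56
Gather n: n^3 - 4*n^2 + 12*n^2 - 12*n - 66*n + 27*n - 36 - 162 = n^3 + 8*n^2 - 51*n - 198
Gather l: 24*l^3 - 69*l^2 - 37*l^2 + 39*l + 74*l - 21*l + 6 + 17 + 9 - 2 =24*l^3 - 106*l^2 + 92*l + 30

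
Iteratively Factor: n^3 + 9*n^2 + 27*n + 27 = (n + 3)*(n^2 + 6*n + 9) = (n + 3)^2*(n + 3)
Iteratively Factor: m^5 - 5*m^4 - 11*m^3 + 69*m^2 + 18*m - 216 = (m + 3)*(m^4 - 8*m^3 + 13*m^2 + 30*m - 72) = (m - 3)*(m + 3)*(m^3 - 5*m^2 - 2*m + 24) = (m - 4)*(m - 3)*(m + 3)*(m^2 - m - 6) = (m - 4)*(m - 3)*(m + 2)*(m + 3)*(m - 3)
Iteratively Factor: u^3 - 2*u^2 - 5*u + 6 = (u + 2)*(u^2 - 4*u + 3) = (u - 1)*(u + 2)*(u - 3)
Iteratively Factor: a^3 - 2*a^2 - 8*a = (a + 2)*(a^2 - 4*a) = a*(a + 2)*(a - 4)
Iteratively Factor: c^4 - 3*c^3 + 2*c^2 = (c)*(c^3 - 3*c^2 + 2*c) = c*(c - 1)*(c^2 - 2*c) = c^2*(c - 1)*(c - 2)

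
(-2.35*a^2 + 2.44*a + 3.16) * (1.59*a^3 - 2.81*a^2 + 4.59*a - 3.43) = -3.7365*a^5 + 10.4831*a^4 - 12.6185*a^3 + 10.3805*a^2 + 6.1352*a - 10.8388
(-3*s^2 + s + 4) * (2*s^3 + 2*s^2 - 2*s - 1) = -6*s^5 - 4*s^4 + 16*s^3 + 9*s^2 - 9*s - 4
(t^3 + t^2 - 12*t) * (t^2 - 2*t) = t^5 - t^4 - 14*t^3 + 24*t^2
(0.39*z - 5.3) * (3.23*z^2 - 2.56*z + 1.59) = 1.2597*z^3 - 18.1174*z^2 + 14.1881*z - 8.427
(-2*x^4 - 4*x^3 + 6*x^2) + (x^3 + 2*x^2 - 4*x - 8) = -2*x^4 - 3*x^3 + 8*x^2 - 4*x - 8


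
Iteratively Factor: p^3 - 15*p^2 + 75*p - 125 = (p - 5)*(p^2 - 10*p + 25) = (p - 5)^2*(p - 5)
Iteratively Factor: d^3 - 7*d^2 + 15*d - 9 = (d - 1)*(d^2 - 6*d + 9) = (d - 3)*(d - 1)*(d - 3)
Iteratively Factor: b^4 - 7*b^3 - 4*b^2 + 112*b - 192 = (b - 4)*(b^3 - 3*b^2 - 16*b + 48) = (b - 4)*(b + 4)*(b^2 - 7*b + 12) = (b - 4)*(b - 3)*(b + 4)*(b - 4)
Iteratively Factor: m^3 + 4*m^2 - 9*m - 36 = (m - 3)*(m^2 + 7*m + 12) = (m - 3)*(m + 4)*(m + 3)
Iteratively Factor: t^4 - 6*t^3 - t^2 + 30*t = (t)*(t^3 - 6*t^2 - t + 30) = t*(t - 5)*(t^2 - t - 6) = t*(t - 5)*(t - 3)*(t + 2)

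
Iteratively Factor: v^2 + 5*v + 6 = (v + 2)*(v + 3)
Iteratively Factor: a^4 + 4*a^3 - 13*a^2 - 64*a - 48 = (a - 4)*(a^3 + 8*a^2 + 19*a + 12) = (a - 4)*(a + 4)*(a^2 + 4*a + 3) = (a - 4)*(a + 3)*(a + 4)*(a + 1)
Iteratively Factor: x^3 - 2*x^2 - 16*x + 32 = (x - 2)*(x^2 - 16) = (x - 2)*(x + 4)*(x - 4)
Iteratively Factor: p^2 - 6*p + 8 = (p - 4)*(p - 2)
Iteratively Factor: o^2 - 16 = (o + 4)*(o - 4)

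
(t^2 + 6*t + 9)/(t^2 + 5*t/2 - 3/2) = 2*(t + 3)/(2*t - 1)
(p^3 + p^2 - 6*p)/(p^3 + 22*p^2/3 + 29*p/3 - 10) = 3*p*(p - 2)/(3*p^2 + 13*p - 10)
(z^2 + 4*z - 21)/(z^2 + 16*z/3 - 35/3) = 3*(z - 3)/(3*z - 5)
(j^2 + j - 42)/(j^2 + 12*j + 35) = (j - 6)/(j + 5)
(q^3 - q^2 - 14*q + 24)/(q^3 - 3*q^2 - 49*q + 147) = (q^2 + 2*q - 8)/(q^2 - 49)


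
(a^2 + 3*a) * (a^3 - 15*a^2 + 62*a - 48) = a^5 - 12*a^4 + 17*a^3 + 138*a^2 - 144*a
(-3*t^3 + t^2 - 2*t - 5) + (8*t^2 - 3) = -3*t^3 + 9*t^2 - 2*t - 8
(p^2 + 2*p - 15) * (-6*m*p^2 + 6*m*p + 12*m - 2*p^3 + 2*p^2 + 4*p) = -6*m*p^4 - 6*m*p^3 + 114*m*p^2 - 66*m*p - 180*m - 2*p^5 - 2*p^4 + 38*p^3 - 22*p^2 - 60*p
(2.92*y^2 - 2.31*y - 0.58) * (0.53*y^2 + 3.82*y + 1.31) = 1.5476*y^4 + 9.9301*y^3 - 5.3064*y^2 - 5.2417*y - 0.7598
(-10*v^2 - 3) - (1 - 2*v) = -10*v^2 + 2*v - 4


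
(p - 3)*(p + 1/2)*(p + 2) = p^3 - p^2/2 - 13*p/2 - 3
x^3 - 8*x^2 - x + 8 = (x - 8)*(x - 1)*(x + 1)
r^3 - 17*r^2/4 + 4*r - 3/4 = (r - 3)*(r - 1)*(r - 1/4)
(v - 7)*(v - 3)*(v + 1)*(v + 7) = v^4 - 2*v^3 - 52*v^2 + 98*v + 147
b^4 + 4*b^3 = b^3*(b + 4)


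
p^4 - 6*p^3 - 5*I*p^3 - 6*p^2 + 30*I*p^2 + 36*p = p*(p - 6)*(p - 3*I)*(p - 2*I)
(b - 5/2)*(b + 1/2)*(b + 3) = b^3 + b^2 - 29*b/4 - 15/4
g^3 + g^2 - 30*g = g*(g - 5)*(g + 6)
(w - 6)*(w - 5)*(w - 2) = w^3 - 13*w^2 + 52*w - 60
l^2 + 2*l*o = l*(l + 2*o)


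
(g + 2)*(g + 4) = g^2 + 6*g + 8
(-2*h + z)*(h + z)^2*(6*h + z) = -12*h^4 - 20*h^3*z - 3*h^2*z^2 + 6*h*z^3 + z^4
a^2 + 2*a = a*(a + 2)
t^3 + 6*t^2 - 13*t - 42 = (t - 3)*(t + 2)*(t + 7)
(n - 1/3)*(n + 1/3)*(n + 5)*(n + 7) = n^4 + 12*n^3 + 314*n^2/9 - 4*n/3 - 35/9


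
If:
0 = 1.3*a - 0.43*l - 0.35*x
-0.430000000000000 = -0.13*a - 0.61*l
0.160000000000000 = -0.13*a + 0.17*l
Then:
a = -0.24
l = 0.76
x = -1.83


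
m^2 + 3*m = m*(m + 3)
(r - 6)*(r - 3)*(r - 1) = r^3 - 10*r^2 + 27*r - 18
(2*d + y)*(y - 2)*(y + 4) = 2*d*y^2 + 4*d*y - 16*d + y^3 + 2*y^2 - 8*y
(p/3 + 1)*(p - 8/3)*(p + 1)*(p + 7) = p^4/3 + 25*p^3/9 + 5*p^2/9 - 185*p/9 - 56/3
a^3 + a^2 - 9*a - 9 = (a - 3)*(a + 1)*(a + 3)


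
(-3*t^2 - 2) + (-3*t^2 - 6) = -6*t^2 - 8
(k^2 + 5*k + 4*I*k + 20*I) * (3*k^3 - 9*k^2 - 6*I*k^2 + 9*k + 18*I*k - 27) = 3*k^5 + 6*k^4 + 6*I*k^4 - 12*k^3 + 12*I*k^3 + 66*k^2 - 54*I*k^2 - 495*k + 72*I*k - 540*I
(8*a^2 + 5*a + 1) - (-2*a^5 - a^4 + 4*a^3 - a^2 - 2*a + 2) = 2*a^5 + a^4 - 4*a^3 + 9*a^2 + 7*a - 1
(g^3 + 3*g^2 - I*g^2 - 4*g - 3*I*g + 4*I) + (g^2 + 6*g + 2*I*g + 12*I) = g^3 + 4*g^2 - I*g^2 + 2*g - I*g + 16*I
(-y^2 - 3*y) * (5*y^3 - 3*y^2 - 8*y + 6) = -5*y^5 - 12*y^4 + 17*y^3 + 18*y^2 - 18*y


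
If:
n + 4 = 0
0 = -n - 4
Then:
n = -4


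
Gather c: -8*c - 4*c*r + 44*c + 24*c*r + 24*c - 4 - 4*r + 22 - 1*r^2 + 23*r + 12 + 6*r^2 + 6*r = c*(20*r + 60) + 5*r^2 + 25*r + 30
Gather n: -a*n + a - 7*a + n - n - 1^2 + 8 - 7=-a*n - 6*a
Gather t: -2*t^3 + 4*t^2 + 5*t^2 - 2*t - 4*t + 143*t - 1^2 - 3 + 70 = -2*t^3 + 9*t^2 + 137*t + 66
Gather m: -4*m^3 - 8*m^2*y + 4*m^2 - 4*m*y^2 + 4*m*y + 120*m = -4*m^3 + m^2*(4 - 8*y) + m*(-4*y^2 + 4*y + 120)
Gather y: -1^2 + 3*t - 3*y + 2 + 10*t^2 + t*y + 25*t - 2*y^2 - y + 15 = 10*t^2 + 28*t - 2*y^2 + y*(t - 4) + 16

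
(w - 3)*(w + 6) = w^2 + 3*w - 18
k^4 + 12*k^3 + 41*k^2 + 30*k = k*(k + 1)*(k + 5)*(k + 6)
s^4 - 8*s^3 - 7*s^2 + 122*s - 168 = (s - 7)*(s - 3)*(s - 2)*(s + 4)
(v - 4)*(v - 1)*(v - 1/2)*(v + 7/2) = v^4 - 2*v^3 - 51*v^2/4 + 83*v/4 - 7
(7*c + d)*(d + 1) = 7*c*d + 7*c + d^2 + d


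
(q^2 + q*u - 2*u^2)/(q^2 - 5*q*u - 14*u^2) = (q - u)/(q - 7*u)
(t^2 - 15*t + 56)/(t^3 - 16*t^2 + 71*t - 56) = 1/(t - 1)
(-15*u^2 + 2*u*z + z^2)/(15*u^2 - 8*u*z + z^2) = (5*u + z)/(-5*u + z)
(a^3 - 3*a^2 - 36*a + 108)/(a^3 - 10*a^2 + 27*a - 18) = (a + 6)/(a - 1)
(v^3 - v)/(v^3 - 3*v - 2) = v*(v - 1)/(v^2 - v - 2)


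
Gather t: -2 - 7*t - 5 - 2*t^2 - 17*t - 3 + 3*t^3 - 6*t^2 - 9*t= 3*t^3 - 8*t^2 - 33*t - 10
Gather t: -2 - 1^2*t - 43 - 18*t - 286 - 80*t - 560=-99*t - 891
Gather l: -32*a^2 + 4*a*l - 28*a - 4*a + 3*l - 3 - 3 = -32*a^2 - 32*a + l*(4*a + 3) - 6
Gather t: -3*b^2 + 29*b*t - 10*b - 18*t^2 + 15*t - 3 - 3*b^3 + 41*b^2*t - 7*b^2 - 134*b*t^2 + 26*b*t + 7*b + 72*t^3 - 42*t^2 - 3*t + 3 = -3*b^3 - 10*b^2 - 3*b + 72*t^3 + t^2*(-134*b - 60) + t*(41*b^2 + 55*b + 12)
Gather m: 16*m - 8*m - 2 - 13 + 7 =8*m - 8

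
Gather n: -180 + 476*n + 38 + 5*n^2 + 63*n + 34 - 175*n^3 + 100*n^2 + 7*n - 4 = -175*n^3 + 105*n^2 + 546*n - 112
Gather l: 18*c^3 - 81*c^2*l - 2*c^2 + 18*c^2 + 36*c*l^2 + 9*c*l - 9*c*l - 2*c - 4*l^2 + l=18*c^3 + 16*c^2 - 2*c + l^2*(36*c - 4) + l*(1 - 81*c^2)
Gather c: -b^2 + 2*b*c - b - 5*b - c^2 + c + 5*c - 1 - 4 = -b^2 - 6*b - c^2 + c*(2*b + 6) - 5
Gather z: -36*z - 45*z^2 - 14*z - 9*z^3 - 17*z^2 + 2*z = -9*z^3 - 62*z^2 - 48*z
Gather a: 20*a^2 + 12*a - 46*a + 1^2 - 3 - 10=20*a^2 - 34*a - 12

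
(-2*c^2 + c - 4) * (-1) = 2*c^2 - c + 4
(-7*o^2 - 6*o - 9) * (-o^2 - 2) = 7*o^4 + 6*o^3 + 23*o^2 + 12*o + 18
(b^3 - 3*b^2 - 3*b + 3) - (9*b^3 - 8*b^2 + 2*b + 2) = -8*b^3 + 5*b^2 - 5*b + 1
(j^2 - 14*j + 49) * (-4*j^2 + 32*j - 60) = -4*j^4 + 88*j^3 - 704*j^2 + 2408*j - 2940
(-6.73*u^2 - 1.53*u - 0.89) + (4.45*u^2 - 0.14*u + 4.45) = -2.28*u^2 - 1.67*u + 3.56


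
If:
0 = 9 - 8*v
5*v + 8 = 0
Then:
No Solution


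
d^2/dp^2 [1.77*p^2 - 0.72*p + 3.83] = 3.54000000000000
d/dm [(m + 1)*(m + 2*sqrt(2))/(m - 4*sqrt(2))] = (m^2 - 8*sqrt(2)*m - 16 - 6*sqrt(2))/(m^2 - 8*sqrt(2)*m + 32)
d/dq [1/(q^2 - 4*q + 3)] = 2*(2 - q)/(q^2 - 4*q + 3)^2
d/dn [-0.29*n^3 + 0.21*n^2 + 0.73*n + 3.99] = -0.87*n^2 + 0.42*n + 0.73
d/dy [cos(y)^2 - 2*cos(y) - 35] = 2*(1 - cos(y))*sin(y)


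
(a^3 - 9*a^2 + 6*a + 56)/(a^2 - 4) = (a^2 - 11*a + 28)/(a - 2)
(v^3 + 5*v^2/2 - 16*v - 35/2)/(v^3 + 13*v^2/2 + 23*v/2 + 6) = (2*v^2 + 3*v - 35)/(2*v^2 + 11*v + 12)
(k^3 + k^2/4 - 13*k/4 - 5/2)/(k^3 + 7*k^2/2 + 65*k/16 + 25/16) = 4*(k - 2)/(4*k + 5)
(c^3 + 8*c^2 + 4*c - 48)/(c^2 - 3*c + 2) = (c^2 + 10*c + 24)/(c - 1)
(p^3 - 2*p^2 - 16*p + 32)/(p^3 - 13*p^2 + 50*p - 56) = (p + 4)/(p - 7)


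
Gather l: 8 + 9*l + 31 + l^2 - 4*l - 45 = l^2 + 5*l - 6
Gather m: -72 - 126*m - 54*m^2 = -54*m^2 - 126*m - 72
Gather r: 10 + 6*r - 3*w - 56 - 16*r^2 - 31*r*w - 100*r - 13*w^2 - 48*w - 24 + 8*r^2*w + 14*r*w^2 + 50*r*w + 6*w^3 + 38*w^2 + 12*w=r^2*(8*w - 16) + r*(14*w^2 + 19*w - 94) + 6*w^3 + 25*w^2 - 39*w - 70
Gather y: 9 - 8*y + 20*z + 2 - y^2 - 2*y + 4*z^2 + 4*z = -y^2 - 10*y + 4*z^2 + 24*z + 11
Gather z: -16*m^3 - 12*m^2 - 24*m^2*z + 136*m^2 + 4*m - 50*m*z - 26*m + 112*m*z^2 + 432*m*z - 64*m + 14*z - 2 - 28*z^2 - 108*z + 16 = -16*m^3 + 124*m^2 - 86*m + z^2*(112*m - 28) + z*(-24*m^2 + 382*m - 94) + 14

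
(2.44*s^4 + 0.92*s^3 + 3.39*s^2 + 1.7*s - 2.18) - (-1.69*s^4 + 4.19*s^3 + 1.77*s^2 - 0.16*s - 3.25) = 4.13*s^4 - 3.27*s^3 + 1.62*s^2 + 1.86*s + 1.07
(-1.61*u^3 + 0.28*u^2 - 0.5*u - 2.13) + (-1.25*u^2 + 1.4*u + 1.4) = -1.61*u^3 - 0.97*u^2 + 0.9*u - 0.73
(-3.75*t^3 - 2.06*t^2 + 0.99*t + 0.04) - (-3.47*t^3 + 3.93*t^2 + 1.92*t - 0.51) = -0.28*t^3 - 5.99*t^2 - 0.93*t + 0.55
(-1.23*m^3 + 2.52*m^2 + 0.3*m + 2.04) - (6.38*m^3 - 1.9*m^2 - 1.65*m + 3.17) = -7.61*m^3 + 4.42*m^2 + 1.95*m - 1.13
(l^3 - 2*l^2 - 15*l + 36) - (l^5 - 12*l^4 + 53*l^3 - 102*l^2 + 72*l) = -l^5 + 12*l^4 - 52*l^3 + 100*l^2 - 87*l + 36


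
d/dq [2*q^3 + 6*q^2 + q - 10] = 6*q^2 + 12*q + 1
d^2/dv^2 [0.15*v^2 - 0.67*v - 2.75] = 0.300000000000000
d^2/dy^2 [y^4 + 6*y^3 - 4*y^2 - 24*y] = 12*y^2 + 36*y - 8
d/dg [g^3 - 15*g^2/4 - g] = 3*g^2 - 15*g/2 - 1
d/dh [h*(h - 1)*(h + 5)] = 3*h^2 + 8*h - 5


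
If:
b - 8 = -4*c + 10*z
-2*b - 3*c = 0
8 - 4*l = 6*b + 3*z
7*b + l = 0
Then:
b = -104/225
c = 208/675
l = 728/225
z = -488/675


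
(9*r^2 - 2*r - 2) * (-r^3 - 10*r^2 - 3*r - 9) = -9*r^5 - 88*r^4 - 5*r^3 - 55*r^2 + 24*r + 18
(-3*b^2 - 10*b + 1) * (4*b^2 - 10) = -12*b^4 - 40*b^3 + 34*b^2 + 100*b - 10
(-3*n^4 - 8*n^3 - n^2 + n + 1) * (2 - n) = 3*n^5 + 2*n^4 - 15*n^3 - 3*n^2 + n + 2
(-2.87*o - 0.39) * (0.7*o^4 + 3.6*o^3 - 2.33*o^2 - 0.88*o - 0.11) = -2.009*o^5 - 10.605*o^4 + 5.2831*o^3 + 3.4343*o^2 + 0.6589*o + 0.0429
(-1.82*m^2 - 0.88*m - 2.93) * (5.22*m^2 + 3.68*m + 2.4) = -9.5004*m^4 - 11.2912*m^3 - 22.901*m^2 - 12.8944*m - 7.032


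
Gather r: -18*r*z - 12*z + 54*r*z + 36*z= 36*r*z + 24*z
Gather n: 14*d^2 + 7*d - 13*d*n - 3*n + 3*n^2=14*d^2 + 7*d + 3*n^2 + n*(-13*d - 3)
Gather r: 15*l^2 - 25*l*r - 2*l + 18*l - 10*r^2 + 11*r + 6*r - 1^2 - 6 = 15*l^2 + 16*l - 10*r^2 + r*(17 - 25*l) - 7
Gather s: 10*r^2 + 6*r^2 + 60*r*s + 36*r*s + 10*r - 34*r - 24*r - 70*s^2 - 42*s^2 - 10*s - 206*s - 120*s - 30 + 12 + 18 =16*r^2 - 48*r - 112*s^2 + s*(96*r - 336)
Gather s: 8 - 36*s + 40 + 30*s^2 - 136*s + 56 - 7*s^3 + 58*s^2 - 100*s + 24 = -7*s^3 + 88*s^2 - 272*s + 128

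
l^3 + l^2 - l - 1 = (l - 1)*(l + 1)^2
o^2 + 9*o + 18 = (o + 3)*(o + 6)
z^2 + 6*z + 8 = (z + 2)*(z + 4)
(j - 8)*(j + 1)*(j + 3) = j^3 - 4*j^2 - 29*j - 24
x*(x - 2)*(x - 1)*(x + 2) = x^4 - x^3 - 4*x^2 + 4*x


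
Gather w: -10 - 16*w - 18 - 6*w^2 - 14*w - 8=-6*w^2 - 30*w - 36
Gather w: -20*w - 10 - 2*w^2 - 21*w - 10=-2*w^2 - 41*w - 20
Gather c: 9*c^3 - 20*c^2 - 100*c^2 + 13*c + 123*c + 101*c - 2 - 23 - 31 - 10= 9*c^3 - 120*c^2 + 237*c - 66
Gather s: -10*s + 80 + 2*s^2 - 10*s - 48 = 2*s^2 - 20*s + 32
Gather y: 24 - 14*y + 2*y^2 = 2*y^2 - 14*y + 24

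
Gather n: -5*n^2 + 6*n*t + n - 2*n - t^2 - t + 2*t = -5*n^2 + n*(6*t - 1) - t^2 + t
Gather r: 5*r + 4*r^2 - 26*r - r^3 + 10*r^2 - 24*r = -r^3 + 14*r^2 - 45*r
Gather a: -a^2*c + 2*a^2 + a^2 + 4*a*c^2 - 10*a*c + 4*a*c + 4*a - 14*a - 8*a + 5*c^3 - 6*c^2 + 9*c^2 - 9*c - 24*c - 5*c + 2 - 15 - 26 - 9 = a^2*(3 - c) + a*(4*c^2 - 6*c - 18) + 5*c^3 + 3*c^2 - 38*c - 48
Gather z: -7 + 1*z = z - 7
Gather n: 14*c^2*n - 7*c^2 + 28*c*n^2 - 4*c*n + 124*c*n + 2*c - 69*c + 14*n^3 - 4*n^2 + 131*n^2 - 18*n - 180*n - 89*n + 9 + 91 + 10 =-7*c^2 - 67*c + 14*n^3 + n^2*(28*c + 127) + n*(14*c^2 + 120*c - 287) + 110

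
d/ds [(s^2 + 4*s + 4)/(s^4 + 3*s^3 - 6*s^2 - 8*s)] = (-2*s^5 - 15*s^4 - 40*s^3 - 20*s^2 + 48*s + 32)/(s^2*(s^6 + 6*s^5 - 3*s^4 - 52*s^3 - 12*s^2 + 96*s + 64))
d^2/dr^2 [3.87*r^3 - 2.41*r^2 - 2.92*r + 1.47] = 23.22*r - 4.82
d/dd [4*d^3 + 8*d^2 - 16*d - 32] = 12*d^2 + 16*d - 16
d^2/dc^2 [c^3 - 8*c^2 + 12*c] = 6*c - 16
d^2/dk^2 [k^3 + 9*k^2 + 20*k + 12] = 6*k + 18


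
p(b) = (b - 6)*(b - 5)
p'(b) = 2*b - 11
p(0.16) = 28.27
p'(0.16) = -10.68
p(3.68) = 3.06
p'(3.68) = -3.64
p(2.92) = 6.41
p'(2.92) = -5.16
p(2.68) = 7.70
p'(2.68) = -5.64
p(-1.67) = 51.16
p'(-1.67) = -14.34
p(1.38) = 16.72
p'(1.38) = -8.24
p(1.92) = 12.57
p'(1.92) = -7.16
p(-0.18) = 32.01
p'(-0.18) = -11.36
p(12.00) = 42.00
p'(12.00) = 13.00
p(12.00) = 42.00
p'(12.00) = 13.00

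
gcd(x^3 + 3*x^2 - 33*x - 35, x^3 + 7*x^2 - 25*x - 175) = x^2 + 2*x - 35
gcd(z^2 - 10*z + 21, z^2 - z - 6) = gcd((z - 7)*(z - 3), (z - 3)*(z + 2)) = z - 3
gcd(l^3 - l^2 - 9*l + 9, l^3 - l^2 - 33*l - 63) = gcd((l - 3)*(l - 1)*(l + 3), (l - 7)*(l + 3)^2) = l + 3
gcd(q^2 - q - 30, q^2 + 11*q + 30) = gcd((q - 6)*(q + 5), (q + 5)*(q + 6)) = q + 5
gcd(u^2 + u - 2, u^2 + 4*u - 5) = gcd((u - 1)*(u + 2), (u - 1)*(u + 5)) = u - 1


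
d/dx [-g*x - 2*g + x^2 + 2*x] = -g + 2*x + 2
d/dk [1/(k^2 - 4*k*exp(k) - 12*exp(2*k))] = 2*(2*k*exp(k) - k + 12*exp(2*k) + 2*exp(k))/(-k^2 + 4*k*exp(k) + 12*exp(2*k))^2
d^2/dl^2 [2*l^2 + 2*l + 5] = 4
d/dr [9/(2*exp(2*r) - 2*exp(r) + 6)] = (9/2 - 9*exp(r))*exp(r)/(exp(2*r) - exp(r) + 3)^2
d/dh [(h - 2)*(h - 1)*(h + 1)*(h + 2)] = 4*h^3 - 10*h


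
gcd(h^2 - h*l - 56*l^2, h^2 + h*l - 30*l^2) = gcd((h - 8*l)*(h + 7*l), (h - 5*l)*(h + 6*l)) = 1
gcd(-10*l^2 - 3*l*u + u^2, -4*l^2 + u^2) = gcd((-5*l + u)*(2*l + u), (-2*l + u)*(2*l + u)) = 2*l + u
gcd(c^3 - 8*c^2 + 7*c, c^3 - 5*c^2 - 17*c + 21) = c^2 - 8*c + 7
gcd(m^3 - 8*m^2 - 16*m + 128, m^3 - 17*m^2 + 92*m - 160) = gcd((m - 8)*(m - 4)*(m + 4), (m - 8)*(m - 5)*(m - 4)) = m^2 - 12*m + 32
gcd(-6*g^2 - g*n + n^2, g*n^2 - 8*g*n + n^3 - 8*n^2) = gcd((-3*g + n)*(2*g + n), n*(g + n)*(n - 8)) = 1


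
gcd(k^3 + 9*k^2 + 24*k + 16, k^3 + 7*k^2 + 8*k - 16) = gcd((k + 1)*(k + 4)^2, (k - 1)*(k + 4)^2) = k^2 + 8*k + 16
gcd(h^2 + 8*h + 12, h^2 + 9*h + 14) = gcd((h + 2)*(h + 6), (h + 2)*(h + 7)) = h + 2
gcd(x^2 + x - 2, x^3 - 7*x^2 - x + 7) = x - 1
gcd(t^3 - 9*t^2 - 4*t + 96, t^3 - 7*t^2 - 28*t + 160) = t^2 - 12*t + 32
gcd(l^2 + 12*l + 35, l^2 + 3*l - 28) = l + 7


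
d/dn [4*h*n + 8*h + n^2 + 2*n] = 4*h + 2*n + 2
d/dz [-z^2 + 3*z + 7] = 3 - 2*z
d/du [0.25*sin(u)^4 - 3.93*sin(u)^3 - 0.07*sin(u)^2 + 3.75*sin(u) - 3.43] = (1.0*sin(u)^3 - 11.79*sin(u)^2 - 0.14*sin(u) + 3.75)*cos(u)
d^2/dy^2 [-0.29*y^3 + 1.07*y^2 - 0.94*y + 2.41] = 2.14 - 1.74*y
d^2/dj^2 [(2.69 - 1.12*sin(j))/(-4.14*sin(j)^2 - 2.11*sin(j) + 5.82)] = (-19.196352*sin(j)^5 + 194.205744*sin(j)^4 - 53.0296740000001*sin(j)^3 - 19.150771*sin(j)^2 + 16.0243499999999*sin(j) - 126.074674)/(4.14*sin(j)^2 + 2.11*sin(j) - 5.82)^3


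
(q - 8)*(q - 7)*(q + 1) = q^3 - 14*q^2 + 41*q + 56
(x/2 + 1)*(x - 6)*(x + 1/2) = x^3/2 - 7*x^2/4 - 7*x - 3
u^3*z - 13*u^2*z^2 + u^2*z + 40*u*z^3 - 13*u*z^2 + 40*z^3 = (u - 8*z)*(u - 5*z)*(u*z + z)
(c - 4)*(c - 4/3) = c^2 - 16*c/3 + 16/3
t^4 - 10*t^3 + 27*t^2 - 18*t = t*(t - 6)*(t - 3)*(t - 1)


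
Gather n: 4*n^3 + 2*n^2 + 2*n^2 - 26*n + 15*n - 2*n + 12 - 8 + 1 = 4*n^3 + 4*n^2 - 13*n + 5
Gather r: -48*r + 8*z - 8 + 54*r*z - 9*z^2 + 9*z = r*(54*z - 48) - 9*z^2 + 17*z - 8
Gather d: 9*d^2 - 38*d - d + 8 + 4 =9*d^2 - 39*d + 12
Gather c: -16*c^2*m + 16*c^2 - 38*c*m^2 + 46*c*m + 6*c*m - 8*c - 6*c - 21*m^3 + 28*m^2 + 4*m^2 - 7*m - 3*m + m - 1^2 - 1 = c^2*(16 - 16*m) + c*(-38*m^2 + 52*m - 14) - 21*m^3 + 32*m^2 - 9*m - 2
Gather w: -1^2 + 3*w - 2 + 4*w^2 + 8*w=4*w^2 + 11*w - 3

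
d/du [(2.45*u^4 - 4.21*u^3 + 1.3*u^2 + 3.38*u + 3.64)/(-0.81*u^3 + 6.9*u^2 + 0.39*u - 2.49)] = (-1.9845*u^6 + 33.81*u^5 - 25.1295*u^4 - 22.2102*u^3 + 17.4789*u^2 - 56.706*u - 9.8358)/(0.6561*u^6 - 11.178*u^5 + 46.9782*u^4 + 9.4158*u^3 - 34.2099*u^2 - 1.9422*u + 6.2001)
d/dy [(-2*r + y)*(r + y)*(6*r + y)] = -8*r^2 + 10*r*y + 3*y^2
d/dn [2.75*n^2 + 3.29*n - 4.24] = 5.5*n + 3.29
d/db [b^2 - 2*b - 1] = 2*b - 2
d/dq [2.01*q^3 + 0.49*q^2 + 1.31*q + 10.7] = 6.03*q^2 + 0.98*q + 1.31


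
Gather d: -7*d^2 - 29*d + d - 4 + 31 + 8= -7*d^2 - 28*d + 35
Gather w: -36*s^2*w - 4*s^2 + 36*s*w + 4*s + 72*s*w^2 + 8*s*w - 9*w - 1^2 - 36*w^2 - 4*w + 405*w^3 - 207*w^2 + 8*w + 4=-4*s^2 + 4*s + 405*w^3 + w^2*(72*s - 243) + w*(-36*s^2 + 44*s - 5) + 3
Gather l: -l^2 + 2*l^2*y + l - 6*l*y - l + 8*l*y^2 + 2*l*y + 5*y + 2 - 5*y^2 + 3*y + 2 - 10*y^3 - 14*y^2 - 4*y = l^2*(2*y - 1) + l*(8*y^2 - 4*y) - 10*y^3 - 19*y^2 + 4*y + 4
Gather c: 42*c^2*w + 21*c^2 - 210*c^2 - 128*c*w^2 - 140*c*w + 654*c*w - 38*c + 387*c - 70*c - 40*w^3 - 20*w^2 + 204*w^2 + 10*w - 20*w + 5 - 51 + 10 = c^2*(42*w - 189) + c*(-128*w^2 + 514*w + 279) - 40*w^3 + 184*w^2 - 10*w - 36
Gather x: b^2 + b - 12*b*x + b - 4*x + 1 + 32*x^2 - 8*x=b^2 + 2*b + 32*x^2 + x*(-12*b - 12) + 1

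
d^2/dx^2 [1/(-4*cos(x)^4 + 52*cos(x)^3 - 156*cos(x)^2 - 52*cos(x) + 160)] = (2*(4*cos(x)^3 - 39*cos(x)^2 + 78*cos(x) + 13)^2*sin(x)^2 - (-16*(1 - cos(2*x))^2 - 13*cos(x) - 352*cos(2*x) + 117*cos(3*x) + 24)*(cos(x)^4 - 13*cos(x)^3 + 39*cos(x)^2 + 13*cos(x) - 40)/4)/(4*(cos(x) - 8)^3*(cos(x) - 5)^3*sin(x)^6)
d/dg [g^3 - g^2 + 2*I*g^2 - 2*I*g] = 3*g^2 + g*(-2 + 4*I) - 2*I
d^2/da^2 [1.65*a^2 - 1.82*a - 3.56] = 3.30000000000000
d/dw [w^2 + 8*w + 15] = 2*w + 8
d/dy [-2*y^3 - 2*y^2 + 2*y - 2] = -6*y^2 - 4*y + 2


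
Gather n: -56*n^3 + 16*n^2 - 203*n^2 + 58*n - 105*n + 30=-56*n^3 - 187*n^2 - 47*n + 30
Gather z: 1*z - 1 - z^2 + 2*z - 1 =-z^2 + 3*z - 2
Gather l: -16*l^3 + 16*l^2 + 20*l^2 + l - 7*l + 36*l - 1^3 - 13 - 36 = -16*l^3 + 36*l^2 + 30*l - 50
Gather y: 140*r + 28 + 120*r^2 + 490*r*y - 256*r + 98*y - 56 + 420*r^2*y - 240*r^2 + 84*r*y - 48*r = -120*r^2 - 164*r + y*(420*r^2 + 574*r + 98) - 28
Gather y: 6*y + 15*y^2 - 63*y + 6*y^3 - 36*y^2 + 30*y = 6*y^3 - 21*y^2 - 27*y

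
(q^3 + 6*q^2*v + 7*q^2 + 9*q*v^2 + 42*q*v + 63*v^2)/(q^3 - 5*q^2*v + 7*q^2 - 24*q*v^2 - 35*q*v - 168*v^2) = (q + 3*v)/(q - 8*v)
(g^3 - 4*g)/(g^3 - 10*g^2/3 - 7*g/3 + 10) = 3*g*(g + 2)/(3*g^2 - 4*g - 15)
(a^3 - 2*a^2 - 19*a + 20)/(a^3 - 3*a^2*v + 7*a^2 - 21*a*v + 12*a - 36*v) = (-a^2 + 6*a - 5)/(-a^2 + 3*a*v - 3*a + 9*v)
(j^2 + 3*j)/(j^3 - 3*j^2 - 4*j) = (j + 3)/(j^2 - 3*j - 4)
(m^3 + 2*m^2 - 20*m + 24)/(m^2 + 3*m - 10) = (m^2 + 4*m - 12)/(m + 5)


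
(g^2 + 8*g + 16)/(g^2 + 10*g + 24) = (g + 4)/(g + 6)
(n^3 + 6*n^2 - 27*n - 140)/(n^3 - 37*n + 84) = (n^2 - n - 20)/(n^2 - 7*n + 12)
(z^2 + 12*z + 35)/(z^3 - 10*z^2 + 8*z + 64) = (z^2 + 12*z + 35)/(z^3 - 10*z^2 + 8*z + 64)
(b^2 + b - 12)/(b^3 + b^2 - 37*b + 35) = (b^2 + b - 12)/(b^3 + b^2 - 37*b + 35)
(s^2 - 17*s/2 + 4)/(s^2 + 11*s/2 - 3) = (s - 8)/(s + 6)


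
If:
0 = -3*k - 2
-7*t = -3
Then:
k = -2/3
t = 3/7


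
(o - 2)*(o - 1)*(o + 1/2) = o^3 - 5*o^2/2 + o/2 + 1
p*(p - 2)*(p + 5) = p^3 + 3*p^2 - 10*p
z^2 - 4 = (z - 2)*(z + 2)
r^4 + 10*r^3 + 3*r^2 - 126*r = r*(r - 3)*(r + 6)*(r + 7)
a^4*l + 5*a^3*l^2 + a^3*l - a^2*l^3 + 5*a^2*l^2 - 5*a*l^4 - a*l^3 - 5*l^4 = (a - l)*(a + l)*(a + 5*l)*(a*l + l)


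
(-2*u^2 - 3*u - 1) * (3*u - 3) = -6*u^3 - 3*u^2 + 6*u + 3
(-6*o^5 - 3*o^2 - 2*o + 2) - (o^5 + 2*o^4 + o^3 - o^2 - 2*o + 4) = -7*o^5 - 2*o^4 - o^3 - 2*o^2 - 2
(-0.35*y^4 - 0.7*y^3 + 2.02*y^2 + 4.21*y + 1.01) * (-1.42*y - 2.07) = 0.497*y^5 + 1.7185*y^4 - 1.4194*y^3 - 10.1596*y^2 - 10.1489*y - 2.0907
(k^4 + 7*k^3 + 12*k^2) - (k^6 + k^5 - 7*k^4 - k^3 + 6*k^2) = -k^6 - k^5 + 8*k^4 + 8*k^3 + 6*k^2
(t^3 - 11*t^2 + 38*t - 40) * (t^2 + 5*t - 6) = t^5 - 6*t^4 - 23*t^3 + 216*t^2 - 428*t + 240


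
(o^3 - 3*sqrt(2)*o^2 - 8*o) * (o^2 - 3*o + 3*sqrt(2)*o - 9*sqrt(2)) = o^5 - 3*o^4 - 26*o^3 - 24*sqrt(2)*o^2 + 78*o^2 + 72*sqrt(2)*o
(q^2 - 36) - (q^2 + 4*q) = -4*q - 36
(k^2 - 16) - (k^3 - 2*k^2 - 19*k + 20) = -k^3 + 3*k^2 + 19*k - 36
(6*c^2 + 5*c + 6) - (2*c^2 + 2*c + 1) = 4*c^2 + 3*c + 5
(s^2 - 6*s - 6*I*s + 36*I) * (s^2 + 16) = s^4 - 6*s^3 - 6*I*s^3 + 16*s^2 + 36*I*s^2 - 96*s - 96*I*s + 576*I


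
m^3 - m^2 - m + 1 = (m - 1)^2*(m + 1)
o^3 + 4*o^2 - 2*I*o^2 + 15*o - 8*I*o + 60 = (o + 4)*(o - 5*I)*(o + 3*I)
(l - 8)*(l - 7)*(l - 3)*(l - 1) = l^4 - 19*l^3 + 119*l^2 - 269*l + 168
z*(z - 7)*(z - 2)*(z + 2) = z^4 - 7*z^3 - 4*z^2 + 28*z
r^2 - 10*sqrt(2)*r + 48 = (r - 6*sqrt(2))*(r - 4*sqrt(2))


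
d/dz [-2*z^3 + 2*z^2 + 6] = 2*z*(2 - 3*z)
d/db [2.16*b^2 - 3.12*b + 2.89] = 4.32*b - 3.12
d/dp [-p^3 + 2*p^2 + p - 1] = -3*p^2 + 4*p + 1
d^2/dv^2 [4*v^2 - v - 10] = 8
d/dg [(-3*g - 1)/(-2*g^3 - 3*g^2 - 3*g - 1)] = 3*g*(-4*g^2 - 5*g - 2)/(4*g^6 + 12*g^5 + 21*g^4 + 22*g^3 + 15*g^2 + 6*g + 1)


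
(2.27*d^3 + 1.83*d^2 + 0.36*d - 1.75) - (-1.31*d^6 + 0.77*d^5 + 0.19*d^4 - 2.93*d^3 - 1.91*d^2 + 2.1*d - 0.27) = 1.31*d^6 - 0.77*d^5 - 0.19*d^4 + 5.2*d^3 + 3.74*d^2 - 1.74*d - 1.48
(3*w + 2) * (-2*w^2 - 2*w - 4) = -6*w^3 - 10*w^2 - 16*w - 8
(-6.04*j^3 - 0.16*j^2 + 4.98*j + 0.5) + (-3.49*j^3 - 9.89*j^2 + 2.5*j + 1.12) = -9.53*j^3 - 10.05*j^2 + 7.48*j + 1.62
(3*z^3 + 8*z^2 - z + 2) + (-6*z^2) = 3*z^3 + 2*z^2 - z + 2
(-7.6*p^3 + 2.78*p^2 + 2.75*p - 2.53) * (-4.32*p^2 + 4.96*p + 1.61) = 32.832*p^5 - 49.7056*p^4 - 10.3272*p^3 + 29.0454*p^2 - 8.1213*p - 4.0733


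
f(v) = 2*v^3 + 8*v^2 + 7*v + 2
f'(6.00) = 319.00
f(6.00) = 764.00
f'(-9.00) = 349.00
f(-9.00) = -871.00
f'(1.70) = 51.54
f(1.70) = 46.85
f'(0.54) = 17.39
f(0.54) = 8.43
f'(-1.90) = -1.74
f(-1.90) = 3.86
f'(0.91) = 26.53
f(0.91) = 16.50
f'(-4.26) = 47.73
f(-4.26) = -37.26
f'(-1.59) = -3.27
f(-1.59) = 3.06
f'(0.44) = 15.20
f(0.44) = 6.80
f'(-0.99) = -2.96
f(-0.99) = 0.97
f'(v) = 6*v^2 + 16*v + 7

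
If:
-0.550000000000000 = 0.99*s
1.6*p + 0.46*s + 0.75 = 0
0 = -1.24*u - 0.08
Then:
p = -0.31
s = -0.56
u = -0.06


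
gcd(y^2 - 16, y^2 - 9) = 1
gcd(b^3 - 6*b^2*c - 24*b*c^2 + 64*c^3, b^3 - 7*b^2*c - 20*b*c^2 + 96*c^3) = b^2 - 4*b*c - 32*c^2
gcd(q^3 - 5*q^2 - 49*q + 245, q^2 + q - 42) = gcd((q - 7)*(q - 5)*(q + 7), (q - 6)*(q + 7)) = q + 7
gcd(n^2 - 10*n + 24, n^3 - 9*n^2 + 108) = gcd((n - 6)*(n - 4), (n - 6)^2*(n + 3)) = n - 6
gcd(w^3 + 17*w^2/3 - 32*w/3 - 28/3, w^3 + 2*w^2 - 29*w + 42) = w^2 + 5*w - 14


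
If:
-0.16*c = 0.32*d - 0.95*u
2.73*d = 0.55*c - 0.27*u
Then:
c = 4.37320496083551*u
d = 0.782147519582245*u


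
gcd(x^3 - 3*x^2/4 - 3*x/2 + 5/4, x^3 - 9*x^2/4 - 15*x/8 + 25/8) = x^2 + x/4 - 5/4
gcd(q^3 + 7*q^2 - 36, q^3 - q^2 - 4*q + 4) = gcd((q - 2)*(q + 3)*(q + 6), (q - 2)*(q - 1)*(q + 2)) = q - 2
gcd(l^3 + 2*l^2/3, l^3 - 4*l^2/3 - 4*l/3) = l^2 + 2*l/3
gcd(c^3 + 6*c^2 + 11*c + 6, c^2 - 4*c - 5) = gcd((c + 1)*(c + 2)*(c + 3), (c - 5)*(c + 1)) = c + 1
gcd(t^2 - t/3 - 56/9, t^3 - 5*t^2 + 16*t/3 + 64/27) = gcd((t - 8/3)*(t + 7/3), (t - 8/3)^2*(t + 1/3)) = t - 8/3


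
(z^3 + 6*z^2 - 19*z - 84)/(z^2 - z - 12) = z + 7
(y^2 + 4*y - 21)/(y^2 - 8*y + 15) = (y + 7)/(y - 5)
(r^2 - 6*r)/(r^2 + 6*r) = (r - 6)/(r + 6)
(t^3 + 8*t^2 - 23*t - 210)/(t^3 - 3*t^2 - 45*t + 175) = (t + 6)/(t - 5)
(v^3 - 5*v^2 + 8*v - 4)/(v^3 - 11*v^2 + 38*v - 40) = (v^2 - 3*v + 2)/(v^2 - 9*v + 20)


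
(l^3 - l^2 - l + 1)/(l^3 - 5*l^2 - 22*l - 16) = (l^2 - 2*l + 1)/(l^2 - 6*l - 16)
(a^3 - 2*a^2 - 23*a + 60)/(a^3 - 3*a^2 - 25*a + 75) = (a - 4)/(a - 5)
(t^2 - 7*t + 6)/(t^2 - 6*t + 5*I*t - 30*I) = (t - 1)/(t + 5*I)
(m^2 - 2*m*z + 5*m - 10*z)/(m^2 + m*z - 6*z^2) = (m + 5)/(m + 3*z)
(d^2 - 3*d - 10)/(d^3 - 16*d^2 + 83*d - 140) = (d + 2)/(d^2 - 11*d + 28)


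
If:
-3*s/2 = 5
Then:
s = -10/3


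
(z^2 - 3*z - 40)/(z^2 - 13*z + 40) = (z + 5)/(z - 5)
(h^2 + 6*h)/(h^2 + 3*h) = (h + 6)/(h + 3)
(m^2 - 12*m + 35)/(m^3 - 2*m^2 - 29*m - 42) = (m - 5)/(m^2 + 5*m + 6)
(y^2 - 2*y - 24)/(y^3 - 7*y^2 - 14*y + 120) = 1/(y - 5)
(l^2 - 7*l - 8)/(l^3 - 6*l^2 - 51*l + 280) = (l + 1)/(l^2 + 2*l - 35)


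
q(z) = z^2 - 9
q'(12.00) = 24.00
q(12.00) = 135.00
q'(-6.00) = -12.00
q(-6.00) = 27.00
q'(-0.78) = -1.56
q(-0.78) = -8.39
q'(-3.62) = -7.24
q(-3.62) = 4.10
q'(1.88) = 3.76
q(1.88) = -5.47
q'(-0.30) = -0.60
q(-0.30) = -8.91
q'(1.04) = 2.08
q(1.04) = -7.92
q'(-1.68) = -3.36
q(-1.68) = -6.18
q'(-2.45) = -4.90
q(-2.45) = -3.00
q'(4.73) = 9.46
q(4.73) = 13.37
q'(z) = 2*z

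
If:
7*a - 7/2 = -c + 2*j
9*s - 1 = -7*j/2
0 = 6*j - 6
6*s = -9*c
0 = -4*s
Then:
No Solution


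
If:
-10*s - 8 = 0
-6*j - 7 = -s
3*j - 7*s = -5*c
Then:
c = -17/50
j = -13/10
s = -4/5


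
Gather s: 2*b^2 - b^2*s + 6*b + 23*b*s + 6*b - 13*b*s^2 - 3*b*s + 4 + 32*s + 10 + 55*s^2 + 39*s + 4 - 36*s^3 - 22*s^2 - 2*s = 2*b^2 + 12*b - 36*s^3 + s^2*(33 - 13*b) + s*(-b^2 + 20*b + 69) + 18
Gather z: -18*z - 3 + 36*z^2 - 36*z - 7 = 36*z^2 - 54*z - 10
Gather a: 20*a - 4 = 20*a - 4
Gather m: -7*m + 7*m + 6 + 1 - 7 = 0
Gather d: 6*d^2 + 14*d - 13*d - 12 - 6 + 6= 6*d^2 + d - 12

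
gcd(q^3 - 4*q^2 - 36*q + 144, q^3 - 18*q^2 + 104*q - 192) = q^2 - 10*q + 24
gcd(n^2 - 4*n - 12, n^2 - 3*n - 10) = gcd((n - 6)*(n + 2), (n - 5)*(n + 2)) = n + 2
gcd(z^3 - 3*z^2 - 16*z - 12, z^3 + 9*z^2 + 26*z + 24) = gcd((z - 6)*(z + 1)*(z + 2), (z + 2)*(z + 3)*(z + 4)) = z + 2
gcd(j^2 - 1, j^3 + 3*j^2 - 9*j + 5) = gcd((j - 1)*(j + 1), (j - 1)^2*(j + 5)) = j - 1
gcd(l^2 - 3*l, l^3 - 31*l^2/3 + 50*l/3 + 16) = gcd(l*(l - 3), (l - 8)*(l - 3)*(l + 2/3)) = l - 3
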